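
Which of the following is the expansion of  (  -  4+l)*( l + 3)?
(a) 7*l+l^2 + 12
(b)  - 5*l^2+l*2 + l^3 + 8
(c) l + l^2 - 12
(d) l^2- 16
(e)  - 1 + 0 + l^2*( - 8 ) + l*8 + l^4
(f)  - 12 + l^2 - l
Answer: f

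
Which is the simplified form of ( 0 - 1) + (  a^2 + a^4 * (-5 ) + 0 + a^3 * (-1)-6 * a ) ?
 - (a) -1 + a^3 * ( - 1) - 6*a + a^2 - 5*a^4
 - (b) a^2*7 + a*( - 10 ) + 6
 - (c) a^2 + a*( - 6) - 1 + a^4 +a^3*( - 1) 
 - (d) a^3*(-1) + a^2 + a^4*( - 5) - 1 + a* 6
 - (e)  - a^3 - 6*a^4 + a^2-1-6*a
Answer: a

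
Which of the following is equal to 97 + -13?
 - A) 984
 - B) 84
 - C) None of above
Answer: B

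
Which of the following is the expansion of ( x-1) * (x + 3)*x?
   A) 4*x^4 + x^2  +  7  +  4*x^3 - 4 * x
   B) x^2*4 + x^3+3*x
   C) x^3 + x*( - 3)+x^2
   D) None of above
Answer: D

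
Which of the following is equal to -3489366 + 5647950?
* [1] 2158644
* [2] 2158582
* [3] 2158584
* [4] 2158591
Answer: 3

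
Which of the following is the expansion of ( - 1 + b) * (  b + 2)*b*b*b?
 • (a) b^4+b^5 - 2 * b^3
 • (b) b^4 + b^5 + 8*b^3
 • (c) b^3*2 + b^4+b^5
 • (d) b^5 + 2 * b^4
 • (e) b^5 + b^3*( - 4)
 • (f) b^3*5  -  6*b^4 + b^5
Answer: a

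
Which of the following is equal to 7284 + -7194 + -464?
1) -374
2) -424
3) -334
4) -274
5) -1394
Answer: 1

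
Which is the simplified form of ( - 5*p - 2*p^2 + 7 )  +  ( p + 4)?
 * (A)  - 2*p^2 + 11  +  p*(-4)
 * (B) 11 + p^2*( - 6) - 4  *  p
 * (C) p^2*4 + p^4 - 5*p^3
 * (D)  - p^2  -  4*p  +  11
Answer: A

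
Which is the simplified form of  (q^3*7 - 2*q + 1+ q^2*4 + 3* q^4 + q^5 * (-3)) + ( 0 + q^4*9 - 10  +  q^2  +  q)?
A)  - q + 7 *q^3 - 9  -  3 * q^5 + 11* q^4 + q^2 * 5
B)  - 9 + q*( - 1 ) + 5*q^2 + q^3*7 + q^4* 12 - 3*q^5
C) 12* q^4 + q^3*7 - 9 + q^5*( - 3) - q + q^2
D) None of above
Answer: B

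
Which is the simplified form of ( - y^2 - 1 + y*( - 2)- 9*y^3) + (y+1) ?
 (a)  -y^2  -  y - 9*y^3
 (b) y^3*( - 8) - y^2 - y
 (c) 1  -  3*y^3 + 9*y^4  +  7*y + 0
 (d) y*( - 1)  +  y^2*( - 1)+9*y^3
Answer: a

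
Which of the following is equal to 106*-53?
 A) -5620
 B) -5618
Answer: B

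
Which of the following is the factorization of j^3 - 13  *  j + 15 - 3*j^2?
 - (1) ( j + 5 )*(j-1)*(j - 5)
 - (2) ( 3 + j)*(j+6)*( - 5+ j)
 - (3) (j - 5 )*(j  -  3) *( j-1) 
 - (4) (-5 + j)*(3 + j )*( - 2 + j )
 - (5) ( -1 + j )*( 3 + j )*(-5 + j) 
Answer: 5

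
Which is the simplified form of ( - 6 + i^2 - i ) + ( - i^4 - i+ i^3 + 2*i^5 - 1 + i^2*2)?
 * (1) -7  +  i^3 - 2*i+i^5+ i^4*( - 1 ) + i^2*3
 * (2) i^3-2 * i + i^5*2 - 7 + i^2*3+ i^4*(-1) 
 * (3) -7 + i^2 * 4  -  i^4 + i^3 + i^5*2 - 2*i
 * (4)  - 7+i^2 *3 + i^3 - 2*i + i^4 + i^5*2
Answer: 2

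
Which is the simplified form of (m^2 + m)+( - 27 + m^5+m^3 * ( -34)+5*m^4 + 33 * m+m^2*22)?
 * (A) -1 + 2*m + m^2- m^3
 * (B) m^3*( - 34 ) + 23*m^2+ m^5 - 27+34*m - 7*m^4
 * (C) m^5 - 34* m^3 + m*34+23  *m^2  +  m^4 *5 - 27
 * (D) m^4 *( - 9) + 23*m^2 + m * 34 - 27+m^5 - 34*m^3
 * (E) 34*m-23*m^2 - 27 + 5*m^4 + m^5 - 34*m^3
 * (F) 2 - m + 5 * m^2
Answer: C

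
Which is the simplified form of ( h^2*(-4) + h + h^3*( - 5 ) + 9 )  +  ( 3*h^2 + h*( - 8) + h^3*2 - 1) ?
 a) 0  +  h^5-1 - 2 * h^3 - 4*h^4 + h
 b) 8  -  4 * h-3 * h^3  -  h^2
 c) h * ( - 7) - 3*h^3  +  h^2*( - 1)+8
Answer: c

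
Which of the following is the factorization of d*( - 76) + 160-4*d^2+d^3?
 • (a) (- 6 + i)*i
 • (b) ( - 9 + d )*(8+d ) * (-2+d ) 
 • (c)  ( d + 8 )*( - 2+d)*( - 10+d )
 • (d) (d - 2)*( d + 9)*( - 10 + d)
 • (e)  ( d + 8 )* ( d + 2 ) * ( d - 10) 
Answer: c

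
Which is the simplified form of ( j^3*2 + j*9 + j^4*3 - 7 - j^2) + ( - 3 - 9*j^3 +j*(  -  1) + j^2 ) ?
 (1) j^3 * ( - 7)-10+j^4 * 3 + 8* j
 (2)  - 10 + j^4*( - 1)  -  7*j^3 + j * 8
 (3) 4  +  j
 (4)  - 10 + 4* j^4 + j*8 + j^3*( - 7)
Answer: 1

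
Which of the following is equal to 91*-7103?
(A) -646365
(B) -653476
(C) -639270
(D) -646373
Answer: D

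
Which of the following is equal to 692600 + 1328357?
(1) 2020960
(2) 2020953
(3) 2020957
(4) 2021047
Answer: 3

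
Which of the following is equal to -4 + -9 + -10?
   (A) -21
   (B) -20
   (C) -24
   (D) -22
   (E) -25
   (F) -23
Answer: F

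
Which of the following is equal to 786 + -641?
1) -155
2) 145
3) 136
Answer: 2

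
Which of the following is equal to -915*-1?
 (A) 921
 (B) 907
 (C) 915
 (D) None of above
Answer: C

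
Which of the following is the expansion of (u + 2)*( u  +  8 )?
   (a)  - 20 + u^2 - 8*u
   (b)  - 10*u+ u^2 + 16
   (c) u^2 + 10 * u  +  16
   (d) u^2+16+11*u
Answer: c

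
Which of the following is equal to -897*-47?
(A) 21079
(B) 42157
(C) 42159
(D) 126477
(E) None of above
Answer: C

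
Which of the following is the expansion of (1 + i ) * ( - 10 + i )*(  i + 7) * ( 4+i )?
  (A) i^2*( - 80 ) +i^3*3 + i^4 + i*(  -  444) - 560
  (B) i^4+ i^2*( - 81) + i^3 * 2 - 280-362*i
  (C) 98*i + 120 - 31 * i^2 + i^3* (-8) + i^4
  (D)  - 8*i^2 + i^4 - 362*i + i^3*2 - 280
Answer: B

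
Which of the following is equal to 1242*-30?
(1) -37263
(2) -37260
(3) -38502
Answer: 2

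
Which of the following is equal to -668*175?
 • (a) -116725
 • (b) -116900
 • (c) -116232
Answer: b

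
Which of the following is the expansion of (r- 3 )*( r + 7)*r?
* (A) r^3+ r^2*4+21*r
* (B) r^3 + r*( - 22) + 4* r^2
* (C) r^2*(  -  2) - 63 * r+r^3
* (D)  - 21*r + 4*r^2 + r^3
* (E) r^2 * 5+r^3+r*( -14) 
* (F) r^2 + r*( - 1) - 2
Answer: D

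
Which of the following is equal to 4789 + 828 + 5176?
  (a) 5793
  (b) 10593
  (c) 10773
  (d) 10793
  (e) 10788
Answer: d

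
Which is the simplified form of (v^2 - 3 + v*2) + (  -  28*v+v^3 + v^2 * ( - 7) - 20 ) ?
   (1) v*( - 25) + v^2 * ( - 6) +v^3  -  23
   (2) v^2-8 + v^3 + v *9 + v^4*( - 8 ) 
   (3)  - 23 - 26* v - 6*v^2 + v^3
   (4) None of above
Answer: 3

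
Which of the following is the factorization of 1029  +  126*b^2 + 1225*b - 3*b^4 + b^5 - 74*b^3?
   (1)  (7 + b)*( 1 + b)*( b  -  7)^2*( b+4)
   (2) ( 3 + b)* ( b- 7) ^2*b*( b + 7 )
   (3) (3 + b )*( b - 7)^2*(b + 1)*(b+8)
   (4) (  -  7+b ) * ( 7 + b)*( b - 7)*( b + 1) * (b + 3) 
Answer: 4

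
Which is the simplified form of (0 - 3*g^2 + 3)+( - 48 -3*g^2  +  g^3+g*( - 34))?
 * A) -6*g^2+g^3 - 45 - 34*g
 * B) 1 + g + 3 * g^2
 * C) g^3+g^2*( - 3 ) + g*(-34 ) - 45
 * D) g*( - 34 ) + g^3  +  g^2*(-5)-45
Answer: A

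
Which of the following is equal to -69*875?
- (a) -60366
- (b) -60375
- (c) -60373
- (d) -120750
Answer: b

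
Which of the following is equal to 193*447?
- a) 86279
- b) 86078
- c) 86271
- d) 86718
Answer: c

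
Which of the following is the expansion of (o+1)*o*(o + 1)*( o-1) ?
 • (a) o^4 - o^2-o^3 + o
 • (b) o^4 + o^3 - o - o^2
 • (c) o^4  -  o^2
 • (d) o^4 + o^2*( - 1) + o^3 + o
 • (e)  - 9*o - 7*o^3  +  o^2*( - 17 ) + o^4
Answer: b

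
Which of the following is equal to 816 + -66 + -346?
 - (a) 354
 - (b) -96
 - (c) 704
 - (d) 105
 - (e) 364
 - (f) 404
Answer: f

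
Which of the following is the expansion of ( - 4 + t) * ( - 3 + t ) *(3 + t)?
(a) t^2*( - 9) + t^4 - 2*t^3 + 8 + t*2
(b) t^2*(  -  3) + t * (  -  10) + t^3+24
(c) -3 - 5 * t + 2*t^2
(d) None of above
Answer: d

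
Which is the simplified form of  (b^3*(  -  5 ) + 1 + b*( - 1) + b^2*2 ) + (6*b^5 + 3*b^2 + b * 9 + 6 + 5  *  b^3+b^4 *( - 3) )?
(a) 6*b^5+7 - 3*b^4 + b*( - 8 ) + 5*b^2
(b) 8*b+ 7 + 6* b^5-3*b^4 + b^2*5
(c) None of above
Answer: b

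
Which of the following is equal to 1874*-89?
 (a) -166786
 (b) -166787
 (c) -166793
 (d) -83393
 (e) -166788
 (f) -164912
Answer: a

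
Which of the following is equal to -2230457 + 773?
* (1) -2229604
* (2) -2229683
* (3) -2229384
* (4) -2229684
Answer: 4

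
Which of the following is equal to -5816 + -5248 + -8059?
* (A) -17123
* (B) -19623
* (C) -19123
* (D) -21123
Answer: C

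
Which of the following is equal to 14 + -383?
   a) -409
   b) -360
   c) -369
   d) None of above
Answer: c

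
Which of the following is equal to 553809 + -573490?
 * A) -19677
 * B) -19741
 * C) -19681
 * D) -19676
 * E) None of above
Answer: C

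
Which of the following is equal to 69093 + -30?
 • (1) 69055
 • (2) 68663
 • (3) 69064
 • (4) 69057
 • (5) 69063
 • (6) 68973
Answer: 5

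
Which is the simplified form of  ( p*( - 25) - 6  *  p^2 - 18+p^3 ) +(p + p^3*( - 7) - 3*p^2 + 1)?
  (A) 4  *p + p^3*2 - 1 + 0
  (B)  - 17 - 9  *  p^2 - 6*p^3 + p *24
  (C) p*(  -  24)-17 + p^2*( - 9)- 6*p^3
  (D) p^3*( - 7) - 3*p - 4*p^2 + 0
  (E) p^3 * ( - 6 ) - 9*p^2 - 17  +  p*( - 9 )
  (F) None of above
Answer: C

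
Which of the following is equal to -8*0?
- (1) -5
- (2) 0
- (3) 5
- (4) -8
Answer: 2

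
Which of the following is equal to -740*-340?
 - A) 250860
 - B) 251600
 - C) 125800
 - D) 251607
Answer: B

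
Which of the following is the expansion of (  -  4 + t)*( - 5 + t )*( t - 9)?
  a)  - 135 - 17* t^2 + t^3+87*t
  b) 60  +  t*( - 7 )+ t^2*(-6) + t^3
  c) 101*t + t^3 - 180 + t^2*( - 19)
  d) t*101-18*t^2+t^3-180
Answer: d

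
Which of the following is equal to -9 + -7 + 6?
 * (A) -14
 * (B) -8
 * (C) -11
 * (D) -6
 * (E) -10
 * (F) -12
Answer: E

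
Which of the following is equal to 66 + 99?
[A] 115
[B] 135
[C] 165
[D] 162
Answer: C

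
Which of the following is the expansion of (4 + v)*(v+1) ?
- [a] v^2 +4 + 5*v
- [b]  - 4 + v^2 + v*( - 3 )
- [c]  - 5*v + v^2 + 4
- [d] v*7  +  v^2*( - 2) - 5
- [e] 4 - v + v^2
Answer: a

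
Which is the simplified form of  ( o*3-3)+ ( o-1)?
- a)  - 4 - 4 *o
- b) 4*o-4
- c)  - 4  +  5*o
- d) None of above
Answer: b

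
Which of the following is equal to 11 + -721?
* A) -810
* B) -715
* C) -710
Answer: C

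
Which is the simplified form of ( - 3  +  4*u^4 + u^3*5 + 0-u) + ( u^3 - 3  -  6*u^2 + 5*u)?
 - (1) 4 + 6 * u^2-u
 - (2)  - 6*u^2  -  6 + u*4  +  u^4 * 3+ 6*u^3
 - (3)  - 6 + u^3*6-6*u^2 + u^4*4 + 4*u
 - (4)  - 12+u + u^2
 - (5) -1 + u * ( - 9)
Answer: 3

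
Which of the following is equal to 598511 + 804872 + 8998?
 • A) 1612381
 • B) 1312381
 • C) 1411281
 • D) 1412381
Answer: D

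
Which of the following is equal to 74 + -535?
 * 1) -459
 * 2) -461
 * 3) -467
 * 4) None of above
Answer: 2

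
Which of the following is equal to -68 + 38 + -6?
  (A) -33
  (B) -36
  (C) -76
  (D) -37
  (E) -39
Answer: B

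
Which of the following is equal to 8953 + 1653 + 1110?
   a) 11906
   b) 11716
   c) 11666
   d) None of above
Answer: b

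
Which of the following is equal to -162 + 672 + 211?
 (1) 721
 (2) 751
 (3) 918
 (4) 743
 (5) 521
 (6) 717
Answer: 1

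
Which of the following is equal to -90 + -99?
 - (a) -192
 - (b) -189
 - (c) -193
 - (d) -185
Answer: b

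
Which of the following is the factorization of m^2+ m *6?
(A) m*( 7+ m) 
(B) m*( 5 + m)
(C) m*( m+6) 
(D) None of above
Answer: C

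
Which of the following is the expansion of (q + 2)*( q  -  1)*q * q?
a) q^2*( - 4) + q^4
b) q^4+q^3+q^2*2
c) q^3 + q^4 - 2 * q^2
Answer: c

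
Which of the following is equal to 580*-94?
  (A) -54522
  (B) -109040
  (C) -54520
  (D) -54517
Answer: C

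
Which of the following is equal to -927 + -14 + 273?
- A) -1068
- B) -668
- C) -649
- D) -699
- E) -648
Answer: B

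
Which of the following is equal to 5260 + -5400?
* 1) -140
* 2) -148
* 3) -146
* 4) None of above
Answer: 1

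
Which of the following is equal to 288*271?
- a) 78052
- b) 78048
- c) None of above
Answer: b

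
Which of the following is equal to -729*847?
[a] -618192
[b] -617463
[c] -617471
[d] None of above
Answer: b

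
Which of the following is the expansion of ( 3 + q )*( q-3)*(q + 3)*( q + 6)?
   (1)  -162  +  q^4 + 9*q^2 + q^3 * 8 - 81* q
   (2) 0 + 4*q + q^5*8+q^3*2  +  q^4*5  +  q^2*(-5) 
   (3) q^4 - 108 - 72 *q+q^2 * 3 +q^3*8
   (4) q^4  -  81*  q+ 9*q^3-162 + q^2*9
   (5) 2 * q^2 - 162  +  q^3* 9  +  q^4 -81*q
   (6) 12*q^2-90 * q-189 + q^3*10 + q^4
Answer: 4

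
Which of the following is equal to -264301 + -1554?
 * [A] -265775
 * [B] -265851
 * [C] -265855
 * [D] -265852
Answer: C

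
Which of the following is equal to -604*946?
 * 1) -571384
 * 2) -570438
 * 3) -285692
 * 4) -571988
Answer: 1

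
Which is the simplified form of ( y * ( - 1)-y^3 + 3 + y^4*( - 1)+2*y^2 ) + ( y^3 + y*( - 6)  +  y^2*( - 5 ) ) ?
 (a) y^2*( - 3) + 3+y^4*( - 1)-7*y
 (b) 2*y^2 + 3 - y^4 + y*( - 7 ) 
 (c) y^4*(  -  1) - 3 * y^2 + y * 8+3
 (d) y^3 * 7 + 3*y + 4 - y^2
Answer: a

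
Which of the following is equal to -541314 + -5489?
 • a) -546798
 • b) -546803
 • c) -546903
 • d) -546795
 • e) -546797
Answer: b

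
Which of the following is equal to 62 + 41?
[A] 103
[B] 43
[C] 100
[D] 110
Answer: A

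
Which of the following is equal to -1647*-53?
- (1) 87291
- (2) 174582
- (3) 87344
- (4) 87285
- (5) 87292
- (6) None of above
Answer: 1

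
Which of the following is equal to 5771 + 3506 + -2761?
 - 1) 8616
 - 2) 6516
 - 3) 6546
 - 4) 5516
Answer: 2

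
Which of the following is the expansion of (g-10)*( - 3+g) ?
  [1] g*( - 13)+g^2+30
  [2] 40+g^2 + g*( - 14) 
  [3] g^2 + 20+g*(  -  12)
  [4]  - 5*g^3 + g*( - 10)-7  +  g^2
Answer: 1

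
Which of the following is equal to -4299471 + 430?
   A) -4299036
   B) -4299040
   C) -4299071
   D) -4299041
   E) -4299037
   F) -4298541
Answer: D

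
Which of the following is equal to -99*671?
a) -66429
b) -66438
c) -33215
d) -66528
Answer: a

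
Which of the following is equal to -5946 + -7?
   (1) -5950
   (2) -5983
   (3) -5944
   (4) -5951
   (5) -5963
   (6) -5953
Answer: 6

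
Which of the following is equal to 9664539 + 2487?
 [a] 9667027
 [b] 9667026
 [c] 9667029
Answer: b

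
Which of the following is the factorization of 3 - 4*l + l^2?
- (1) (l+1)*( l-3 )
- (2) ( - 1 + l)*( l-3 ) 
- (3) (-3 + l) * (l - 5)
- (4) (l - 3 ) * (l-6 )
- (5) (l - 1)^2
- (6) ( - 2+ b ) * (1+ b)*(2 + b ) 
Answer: 2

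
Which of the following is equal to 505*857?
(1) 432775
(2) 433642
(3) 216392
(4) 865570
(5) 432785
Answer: 5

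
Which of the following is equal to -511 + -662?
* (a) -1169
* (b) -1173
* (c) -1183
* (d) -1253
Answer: b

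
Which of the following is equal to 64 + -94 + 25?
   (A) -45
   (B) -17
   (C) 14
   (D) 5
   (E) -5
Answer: E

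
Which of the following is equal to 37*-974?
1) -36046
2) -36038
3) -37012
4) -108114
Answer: 2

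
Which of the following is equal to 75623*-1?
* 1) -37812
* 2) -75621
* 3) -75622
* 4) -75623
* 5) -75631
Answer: 4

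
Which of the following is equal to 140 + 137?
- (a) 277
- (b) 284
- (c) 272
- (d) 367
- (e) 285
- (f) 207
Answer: a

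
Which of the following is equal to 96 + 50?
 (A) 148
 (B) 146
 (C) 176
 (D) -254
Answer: B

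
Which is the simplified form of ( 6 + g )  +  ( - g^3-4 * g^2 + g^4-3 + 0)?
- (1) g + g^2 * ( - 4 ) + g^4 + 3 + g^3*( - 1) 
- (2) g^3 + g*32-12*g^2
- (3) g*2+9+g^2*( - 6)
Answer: 1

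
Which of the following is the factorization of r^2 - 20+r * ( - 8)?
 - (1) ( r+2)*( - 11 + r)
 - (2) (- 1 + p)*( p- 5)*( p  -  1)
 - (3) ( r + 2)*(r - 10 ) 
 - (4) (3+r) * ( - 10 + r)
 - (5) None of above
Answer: 3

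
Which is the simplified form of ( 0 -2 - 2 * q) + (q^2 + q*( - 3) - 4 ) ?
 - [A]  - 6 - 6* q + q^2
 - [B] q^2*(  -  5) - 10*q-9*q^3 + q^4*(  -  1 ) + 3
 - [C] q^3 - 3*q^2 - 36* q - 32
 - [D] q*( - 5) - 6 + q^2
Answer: D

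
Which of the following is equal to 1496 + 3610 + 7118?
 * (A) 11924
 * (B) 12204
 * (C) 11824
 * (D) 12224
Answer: D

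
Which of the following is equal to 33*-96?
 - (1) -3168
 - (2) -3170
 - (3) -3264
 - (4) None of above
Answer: 1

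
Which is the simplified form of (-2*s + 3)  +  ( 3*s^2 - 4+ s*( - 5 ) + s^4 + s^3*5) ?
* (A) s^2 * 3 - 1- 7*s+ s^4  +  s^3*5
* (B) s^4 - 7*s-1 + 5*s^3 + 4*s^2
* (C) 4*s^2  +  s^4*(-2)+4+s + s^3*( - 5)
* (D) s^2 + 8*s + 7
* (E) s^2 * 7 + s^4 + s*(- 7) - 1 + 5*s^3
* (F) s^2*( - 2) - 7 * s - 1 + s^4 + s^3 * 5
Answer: A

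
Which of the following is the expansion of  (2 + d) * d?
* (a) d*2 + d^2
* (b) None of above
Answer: a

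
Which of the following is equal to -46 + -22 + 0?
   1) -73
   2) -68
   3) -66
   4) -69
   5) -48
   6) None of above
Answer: 2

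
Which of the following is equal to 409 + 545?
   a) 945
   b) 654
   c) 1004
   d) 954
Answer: d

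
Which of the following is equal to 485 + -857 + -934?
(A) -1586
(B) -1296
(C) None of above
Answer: C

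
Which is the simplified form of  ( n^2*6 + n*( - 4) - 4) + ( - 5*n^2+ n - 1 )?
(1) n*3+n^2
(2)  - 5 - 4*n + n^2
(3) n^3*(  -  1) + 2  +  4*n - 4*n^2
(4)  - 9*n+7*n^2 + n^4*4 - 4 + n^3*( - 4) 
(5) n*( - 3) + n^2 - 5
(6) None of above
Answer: 5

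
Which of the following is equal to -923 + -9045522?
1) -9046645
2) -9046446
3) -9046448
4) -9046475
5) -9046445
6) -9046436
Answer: 5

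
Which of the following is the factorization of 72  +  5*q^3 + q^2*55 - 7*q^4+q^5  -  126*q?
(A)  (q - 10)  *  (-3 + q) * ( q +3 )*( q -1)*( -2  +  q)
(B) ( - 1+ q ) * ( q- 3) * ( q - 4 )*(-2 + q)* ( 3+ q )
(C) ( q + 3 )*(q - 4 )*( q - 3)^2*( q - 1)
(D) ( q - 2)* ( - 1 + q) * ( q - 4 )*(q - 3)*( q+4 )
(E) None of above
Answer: B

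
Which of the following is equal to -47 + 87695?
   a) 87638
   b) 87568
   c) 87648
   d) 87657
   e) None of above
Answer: c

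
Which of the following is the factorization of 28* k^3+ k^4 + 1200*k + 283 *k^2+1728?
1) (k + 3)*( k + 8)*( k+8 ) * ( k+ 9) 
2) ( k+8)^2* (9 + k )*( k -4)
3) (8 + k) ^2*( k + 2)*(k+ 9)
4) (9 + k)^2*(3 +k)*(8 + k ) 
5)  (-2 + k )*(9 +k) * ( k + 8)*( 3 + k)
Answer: 1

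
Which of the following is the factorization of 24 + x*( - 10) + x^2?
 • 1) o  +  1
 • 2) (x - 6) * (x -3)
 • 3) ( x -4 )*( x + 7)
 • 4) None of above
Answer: 4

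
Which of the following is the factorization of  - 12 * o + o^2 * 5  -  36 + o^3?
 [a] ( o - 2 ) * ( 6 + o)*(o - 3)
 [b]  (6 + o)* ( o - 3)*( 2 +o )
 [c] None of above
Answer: b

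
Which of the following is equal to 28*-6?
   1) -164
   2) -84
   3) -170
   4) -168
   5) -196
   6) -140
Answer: 4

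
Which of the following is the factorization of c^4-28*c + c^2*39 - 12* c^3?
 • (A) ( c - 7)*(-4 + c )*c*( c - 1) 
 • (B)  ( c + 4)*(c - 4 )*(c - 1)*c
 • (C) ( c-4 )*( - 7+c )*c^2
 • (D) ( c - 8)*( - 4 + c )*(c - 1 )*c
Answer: A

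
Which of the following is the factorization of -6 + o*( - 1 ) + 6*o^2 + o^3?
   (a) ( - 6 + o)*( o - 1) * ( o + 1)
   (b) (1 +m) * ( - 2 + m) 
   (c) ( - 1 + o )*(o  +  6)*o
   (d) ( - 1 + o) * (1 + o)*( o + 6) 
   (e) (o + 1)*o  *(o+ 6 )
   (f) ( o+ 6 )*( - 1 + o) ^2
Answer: d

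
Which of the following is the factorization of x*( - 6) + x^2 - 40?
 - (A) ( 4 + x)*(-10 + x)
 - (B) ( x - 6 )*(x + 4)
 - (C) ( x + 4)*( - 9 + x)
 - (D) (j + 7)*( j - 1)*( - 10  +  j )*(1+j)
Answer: A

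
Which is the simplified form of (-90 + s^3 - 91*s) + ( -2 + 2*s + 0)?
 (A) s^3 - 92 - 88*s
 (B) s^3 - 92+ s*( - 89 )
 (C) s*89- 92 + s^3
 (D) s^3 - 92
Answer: B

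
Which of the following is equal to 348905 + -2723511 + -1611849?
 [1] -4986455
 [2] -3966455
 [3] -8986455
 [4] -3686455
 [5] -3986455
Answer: 5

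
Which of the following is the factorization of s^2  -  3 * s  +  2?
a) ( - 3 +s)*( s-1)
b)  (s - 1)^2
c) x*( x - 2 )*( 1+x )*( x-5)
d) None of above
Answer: d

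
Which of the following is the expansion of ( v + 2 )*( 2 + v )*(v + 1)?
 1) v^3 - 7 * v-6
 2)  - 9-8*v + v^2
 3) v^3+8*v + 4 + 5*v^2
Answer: 3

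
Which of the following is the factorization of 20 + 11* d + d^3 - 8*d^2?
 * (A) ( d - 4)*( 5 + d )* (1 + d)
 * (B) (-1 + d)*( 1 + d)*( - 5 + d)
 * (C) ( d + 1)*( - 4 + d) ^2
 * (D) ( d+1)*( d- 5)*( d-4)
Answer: D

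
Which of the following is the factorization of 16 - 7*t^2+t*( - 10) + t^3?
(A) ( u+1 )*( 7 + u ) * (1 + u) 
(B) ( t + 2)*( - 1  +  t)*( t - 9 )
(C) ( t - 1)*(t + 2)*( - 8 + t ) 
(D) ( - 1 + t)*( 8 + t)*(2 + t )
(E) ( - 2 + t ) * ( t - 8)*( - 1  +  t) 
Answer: C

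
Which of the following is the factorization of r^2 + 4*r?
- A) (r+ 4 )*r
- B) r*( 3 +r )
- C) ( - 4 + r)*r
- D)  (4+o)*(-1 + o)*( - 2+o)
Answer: A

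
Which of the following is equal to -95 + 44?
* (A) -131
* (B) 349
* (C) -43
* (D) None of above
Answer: D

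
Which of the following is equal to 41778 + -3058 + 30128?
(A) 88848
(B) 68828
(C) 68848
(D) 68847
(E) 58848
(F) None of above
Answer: C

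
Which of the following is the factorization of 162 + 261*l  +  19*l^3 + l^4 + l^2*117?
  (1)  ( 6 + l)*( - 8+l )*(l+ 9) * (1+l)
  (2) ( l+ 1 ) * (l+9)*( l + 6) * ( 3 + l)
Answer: 2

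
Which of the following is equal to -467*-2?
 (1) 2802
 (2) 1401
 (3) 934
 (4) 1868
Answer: 3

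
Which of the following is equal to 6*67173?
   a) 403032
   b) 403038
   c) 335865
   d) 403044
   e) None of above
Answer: b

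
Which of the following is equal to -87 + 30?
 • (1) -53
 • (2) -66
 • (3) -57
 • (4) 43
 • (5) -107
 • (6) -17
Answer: 3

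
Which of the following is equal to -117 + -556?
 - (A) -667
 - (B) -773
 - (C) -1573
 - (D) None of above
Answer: D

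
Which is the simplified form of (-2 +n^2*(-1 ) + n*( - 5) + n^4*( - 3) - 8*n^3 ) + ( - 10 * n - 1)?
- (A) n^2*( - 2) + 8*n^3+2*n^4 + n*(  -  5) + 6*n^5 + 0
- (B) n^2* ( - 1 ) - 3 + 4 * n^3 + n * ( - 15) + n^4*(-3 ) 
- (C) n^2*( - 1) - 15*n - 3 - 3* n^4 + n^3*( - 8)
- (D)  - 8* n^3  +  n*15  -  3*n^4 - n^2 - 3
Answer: C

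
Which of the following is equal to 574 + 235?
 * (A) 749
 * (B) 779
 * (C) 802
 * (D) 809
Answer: D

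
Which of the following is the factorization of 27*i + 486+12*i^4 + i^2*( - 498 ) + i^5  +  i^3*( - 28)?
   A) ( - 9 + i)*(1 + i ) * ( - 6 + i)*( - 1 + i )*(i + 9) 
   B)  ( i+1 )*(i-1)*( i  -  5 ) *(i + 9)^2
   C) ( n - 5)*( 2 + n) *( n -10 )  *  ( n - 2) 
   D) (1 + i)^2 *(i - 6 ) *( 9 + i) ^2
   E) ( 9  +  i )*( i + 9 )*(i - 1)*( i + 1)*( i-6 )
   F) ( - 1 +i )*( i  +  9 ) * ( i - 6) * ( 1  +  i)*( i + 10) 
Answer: E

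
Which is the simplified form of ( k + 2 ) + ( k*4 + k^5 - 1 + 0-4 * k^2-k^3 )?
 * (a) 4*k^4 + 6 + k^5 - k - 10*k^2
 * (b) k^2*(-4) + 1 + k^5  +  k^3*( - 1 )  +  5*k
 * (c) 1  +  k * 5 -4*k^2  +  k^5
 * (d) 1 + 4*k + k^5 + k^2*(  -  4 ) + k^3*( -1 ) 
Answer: b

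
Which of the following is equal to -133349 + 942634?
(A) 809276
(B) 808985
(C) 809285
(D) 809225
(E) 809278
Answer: C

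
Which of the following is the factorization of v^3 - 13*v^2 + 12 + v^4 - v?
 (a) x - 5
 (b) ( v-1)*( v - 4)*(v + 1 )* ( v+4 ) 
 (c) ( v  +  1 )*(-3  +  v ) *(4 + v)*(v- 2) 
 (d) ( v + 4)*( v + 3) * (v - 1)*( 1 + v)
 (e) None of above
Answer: e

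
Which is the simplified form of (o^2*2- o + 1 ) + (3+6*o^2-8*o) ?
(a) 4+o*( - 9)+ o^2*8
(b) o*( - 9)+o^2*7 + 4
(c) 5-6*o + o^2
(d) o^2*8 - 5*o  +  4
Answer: a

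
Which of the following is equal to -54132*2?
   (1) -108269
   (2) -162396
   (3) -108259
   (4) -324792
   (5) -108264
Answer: 5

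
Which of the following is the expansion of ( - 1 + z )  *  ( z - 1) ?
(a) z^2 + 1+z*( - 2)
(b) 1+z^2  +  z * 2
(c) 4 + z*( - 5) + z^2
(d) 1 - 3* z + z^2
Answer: a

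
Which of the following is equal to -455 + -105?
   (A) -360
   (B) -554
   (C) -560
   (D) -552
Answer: C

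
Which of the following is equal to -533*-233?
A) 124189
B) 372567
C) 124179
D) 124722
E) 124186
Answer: A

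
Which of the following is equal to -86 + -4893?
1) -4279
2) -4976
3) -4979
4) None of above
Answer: 3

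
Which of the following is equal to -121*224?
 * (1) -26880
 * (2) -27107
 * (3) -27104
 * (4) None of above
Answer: 3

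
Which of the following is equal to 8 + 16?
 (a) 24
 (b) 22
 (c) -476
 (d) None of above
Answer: a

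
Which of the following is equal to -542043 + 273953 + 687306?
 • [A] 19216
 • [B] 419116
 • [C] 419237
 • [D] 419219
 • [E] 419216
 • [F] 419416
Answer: E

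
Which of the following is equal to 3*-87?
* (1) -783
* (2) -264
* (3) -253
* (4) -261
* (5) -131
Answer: 4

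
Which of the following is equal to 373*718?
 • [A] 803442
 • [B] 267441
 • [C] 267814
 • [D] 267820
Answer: C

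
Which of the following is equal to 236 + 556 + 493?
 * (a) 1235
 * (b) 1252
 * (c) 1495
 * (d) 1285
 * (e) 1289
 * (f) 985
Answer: d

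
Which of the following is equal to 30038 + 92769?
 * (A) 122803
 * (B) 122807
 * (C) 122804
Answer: B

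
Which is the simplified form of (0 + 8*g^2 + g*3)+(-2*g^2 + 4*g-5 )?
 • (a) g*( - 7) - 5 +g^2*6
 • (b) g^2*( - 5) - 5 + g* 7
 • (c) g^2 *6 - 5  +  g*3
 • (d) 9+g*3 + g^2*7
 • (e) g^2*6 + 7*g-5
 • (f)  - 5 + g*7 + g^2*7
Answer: e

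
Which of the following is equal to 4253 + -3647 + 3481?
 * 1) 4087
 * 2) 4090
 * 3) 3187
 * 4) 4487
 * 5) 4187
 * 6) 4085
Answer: 1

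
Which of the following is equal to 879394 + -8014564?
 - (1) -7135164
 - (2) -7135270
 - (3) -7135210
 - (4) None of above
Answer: 4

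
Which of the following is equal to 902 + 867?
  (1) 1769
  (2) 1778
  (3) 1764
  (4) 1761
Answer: 1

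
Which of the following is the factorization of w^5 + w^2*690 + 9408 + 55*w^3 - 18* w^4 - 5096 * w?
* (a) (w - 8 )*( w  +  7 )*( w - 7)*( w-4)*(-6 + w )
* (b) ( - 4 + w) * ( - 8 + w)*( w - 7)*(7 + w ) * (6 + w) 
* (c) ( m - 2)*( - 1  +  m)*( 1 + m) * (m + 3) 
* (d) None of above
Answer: a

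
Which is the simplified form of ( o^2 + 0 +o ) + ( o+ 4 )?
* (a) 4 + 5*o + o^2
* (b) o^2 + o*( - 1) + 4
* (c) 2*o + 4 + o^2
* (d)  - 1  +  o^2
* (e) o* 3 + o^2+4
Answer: c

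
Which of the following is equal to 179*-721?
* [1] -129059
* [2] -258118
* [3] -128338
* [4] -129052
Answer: 1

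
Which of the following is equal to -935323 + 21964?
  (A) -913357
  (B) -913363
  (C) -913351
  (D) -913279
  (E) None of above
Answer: E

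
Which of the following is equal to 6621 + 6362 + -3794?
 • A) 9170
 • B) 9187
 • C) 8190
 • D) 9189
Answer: D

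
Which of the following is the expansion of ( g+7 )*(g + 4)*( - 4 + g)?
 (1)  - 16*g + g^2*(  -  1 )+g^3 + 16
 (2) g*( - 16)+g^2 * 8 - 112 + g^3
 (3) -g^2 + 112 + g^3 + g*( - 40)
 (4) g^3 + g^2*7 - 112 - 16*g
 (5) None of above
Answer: 4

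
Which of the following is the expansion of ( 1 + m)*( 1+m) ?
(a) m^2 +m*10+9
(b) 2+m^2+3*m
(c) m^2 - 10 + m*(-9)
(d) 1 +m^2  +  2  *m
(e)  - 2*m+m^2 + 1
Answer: d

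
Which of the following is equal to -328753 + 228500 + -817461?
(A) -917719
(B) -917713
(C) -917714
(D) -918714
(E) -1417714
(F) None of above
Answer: C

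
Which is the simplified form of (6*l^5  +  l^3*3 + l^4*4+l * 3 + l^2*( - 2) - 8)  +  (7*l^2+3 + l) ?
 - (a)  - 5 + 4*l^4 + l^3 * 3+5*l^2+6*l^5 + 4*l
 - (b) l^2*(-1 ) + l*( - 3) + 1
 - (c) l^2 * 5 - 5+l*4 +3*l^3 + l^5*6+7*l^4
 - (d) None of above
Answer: a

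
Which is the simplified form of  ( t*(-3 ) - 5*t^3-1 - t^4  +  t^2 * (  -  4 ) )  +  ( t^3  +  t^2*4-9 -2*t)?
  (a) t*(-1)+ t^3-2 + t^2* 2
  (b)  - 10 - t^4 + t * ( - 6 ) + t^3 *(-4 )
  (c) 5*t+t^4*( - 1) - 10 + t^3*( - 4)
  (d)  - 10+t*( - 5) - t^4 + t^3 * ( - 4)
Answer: d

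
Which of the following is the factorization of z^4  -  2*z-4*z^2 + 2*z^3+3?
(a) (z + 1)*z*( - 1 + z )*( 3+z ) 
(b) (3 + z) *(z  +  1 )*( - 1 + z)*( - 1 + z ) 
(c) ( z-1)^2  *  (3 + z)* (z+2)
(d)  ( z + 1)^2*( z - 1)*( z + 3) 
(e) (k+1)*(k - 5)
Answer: b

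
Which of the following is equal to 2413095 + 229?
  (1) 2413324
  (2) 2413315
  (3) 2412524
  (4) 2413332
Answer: 1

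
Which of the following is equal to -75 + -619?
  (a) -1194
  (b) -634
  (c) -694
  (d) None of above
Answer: c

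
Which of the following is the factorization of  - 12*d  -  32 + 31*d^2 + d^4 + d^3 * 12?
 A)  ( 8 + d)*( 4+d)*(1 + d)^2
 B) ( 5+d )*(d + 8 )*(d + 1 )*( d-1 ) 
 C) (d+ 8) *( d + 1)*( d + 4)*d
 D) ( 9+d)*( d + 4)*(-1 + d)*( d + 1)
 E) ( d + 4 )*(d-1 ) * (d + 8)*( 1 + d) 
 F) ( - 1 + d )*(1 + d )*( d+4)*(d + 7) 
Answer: E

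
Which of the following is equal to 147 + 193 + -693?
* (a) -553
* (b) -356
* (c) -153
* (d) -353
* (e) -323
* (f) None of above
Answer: d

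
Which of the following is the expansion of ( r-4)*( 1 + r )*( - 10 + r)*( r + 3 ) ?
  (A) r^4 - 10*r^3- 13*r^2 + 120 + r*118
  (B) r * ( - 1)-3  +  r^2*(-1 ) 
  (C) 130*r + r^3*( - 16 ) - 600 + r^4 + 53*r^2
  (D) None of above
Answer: A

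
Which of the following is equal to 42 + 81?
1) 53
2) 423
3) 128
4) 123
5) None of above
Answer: 4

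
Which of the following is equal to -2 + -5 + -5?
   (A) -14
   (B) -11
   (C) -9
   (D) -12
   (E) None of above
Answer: D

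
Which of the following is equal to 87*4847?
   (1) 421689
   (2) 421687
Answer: 1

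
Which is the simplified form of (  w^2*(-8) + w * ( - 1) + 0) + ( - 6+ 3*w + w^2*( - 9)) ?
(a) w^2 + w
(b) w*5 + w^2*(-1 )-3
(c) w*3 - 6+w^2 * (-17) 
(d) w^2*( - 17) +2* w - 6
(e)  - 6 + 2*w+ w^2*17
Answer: d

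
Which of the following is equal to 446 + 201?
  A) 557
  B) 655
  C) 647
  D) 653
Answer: C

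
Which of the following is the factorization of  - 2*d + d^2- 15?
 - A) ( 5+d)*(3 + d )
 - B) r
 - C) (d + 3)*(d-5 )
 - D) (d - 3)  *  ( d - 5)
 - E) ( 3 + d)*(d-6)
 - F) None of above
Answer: C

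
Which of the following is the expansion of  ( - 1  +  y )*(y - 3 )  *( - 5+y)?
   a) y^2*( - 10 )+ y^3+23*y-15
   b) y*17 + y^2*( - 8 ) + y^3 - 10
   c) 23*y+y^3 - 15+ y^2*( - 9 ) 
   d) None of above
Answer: c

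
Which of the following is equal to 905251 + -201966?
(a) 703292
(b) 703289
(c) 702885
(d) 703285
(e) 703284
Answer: d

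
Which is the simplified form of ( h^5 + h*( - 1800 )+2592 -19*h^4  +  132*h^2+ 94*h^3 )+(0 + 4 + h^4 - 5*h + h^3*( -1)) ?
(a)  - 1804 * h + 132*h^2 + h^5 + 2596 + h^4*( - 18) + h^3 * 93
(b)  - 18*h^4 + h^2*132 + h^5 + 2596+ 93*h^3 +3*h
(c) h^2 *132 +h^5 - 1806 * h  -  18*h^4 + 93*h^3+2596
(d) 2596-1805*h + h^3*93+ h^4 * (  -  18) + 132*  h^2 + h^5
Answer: d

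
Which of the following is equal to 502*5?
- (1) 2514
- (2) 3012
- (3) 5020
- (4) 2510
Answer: 4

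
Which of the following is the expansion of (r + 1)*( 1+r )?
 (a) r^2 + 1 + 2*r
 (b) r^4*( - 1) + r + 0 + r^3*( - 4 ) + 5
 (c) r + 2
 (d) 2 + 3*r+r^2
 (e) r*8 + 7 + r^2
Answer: a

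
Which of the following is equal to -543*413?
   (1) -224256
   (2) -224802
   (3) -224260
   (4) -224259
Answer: 4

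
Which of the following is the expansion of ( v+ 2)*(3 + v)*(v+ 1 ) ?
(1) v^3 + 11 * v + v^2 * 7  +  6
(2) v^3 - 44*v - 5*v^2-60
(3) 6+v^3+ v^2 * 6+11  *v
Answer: 3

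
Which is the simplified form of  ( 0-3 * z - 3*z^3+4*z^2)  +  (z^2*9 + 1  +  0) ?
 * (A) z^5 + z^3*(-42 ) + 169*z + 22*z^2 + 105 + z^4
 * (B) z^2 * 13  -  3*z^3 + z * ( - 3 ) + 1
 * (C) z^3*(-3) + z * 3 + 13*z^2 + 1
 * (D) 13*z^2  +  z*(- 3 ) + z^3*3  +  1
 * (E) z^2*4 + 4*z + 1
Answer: B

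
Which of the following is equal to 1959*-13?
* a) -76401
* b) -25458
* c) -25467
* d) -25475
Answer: c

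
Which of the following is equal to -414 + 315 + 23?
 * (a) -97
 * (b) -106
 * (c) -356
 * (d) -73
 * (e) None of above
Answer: e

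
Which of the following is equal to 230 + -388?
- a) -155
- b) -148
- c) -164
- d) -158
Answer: d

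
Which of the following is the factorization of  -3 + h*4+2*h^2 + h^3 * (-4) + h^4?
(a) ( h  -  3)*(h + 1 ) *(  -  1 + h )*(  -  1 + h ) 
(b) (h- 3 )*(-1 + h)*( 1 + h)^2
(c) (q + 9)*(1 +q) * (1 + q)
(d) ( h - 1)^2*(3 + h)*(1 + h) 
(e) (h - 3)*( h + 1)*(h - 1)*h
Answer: a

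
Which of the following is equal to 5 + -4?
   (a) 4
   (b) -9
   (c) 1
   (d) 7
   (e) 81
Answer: c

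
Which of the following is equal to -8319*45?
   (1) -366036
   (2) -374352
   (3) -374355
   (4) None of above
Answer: 3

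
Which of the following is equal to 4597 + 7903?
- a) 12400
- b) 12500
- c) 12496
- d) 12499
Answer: b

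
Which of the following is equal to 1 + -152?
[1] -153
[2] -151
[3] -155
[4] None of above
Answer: 2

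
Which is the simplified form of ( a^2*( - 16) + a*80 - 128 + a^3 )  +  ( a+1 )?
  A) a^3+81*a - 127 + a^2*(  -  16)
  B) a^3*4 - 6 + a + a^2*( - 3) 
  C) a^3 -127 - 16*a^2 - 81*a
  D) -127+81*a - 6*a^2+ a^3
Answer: A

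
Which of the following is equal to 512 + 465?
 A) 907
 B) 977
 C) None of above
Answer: B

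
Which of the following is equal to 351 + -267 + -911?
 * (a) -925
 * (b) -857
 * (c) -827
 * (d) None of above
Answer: c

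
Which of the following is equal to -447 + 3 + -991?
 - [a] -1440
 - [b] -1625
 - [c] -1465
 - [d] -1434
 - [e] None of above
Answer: e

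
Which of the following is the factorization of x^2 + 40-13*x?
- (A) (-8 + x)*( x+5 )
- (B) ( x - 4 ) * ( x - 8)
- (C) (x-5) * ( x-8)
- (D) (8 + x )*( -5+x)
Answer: C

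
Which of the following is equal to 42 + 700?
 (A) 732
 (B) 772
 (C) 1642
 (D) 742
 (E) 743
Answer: D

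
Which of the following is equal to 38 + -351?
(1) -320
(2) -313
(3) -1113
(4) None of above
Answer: 2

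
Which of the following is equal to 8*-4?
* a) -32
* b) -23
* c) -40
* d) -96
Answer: a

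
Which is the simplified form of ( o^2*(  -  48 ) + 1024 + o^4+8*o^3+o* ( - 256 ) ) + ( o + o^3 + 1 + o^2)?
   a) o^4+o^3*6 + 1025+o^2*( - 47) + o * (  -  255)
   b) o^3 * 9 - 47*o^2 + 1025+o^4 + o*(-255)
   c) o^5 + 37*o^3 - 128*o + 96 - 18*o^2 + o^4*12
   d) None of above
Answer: b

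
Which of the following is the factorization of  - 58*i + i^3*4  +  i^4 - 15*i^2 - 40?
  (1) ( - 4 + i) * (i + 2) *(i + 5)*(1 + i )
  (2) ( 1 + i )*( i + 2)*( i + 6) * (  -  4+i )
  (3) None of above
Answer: 1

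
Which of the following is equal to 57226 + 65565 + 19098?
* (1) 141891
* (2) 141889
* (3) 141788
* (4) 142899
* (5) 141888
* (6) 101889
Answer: 2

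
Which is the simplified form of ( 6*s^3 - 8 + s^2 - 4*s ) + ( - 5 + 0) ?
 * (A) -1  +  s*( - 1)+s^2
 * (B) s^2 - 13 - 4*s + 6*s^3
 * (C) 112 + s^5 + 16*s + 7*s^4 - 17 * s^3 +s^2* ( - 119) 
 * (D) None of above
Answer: B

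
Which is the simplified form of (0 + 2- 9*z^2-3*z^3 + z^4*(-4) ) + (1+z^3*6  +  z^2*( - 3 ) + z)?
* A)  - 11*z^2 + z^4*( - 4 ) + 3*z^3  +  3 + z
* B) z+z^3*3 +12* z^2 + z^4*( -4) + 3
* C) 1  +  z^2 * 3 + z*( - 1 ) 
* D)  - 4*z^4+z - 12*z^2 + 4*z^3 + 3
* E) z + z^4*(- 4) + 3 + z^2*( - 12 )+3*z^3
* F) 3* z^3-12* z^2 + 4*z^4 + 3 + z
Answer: E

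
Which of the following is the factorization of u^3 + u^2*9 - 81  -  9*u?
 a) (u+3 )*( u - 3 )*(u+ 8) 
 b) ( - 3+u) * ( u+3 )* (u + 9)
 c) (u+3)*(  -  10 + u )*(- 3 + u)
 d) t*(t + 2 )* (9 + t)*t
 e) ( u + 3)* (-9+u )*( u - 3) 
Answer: b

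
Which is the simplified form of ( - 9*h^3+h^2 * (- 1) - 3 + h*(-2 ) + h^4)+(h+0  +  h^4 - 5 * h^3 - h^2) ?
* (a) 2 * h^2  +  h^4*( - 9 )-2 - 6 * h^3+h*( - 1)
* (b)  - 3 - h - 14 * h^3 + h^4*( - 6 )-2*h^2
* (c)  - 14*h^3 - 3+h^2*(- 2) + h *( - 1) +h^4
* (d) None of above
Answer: d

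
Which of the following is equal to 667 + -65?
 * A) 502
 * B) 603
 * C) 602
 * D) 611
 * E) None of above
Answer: C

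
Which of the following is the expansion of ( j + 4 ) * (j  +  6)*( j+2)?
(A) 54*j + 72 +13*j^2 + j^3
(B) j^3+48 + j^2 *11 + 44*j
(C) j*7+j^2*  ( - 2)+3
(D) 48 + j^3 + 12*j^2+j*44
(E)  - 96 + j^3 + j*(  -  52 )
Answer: D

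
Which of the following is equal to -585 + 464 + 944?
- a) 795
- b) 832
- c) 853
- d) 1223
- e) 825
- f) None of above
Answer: f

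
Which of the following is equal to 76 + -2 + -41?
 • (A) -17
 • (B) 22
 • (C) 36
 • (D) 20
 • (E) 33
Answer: E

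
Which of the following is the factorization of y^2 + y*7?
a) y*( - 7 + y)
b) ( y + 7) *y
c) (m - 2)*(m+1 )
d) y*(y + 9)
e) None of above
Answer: b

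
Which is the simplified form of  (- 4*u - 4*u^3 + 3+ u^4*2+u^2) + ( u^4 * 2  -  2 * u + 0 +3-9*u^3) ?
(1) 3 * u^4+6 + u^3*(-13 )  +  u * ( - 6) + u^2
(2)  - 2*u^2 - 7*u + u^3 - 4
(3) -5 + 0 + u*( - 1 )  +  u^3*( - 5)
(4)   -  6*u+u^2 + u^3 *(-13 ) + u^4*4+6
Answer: 4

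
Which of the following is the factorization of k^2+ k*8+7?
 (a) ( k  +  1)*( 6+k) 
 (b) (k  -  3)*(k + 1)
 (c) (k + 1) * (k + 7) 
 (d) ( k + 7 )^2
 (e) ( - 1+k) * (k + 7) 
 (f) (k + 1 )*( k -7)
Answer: c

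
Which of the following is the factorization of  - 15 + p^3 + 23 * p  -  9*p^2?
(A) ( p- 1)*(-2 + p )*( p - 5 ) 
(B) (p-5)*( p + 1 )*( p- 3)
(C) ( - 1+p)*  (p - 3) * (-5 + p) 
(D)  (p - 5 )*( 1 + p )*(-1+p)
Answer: C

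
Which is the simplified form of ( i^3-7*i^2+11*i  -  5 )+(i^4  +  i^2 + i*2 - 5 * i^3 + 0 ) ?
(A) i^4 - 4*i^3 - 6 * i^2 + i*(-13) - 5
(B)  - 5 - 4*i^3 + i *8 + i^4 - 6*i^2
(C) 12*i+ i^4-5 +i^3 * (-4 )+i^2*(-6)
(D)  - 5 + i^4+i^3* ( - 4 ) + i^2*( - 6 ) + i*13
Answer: D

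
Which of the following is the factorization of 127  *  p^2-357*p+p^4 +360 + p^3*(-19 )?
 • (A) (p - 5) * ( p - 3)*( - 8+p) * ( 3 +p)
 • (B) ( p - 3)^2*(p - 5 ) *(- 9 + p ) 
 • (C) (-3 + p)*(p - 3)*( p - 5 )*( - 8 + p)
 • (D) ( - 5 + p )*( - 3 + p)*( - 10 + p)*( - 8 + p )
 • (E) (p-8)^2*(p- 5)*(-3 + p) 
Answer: C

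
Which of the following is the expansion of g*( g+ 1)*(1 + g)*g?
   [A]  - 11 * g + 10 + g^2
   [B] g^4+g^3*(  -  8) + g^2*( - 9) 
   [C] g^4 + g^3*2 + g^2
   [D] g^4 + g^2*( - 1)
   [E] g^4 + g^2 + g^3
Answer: C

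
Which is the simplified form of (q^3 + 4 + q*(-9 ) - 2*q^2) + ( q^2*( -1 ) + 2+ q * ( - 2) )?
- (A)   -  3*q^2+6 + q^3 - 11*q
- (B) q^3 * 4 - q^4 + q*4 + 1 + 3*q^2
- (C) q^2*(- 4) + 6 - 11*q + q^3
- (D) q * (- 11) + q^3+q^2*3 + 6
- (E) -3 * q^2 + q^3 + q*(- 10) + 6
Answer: A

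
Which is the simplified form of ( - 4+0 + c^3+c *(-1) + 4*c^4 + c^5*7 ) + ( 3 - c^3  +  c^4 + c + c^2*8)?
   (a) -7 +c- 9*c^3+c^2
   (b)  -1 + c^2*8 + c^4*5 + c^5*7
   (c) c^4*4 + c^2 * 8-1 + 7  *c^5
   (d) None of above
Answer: b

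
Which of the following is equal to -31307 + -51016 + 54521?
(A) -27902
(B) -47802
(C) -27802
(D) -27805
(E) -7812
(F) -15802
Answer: C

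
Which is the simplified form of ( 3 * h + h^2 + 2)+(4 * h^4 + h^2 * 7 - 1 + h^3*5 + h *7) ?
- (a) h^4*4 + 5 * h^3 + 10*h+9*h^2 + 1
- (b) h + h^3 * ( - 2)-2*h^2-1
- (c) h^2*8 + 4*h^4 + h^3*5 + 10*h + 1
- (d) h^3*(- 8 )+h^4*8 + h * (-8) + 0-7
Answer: c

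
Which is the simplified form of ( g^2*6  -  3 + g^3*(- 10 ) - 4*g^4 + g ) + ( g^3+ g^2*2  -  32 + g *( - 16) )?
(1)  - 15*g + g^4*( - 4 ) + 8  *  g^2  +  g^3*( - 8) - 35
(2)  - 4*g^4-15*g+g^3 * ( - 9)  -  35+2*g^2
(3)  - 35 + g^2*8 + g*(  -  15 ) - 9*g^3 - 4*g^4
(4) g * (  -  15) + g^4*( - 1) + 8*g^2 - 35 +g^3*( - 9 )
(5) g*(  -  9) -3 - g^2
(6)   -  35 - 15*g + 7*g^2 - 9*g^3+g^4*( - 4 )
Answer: 3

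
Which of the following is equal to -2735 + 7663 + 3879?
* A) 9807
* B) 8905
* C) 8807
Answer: C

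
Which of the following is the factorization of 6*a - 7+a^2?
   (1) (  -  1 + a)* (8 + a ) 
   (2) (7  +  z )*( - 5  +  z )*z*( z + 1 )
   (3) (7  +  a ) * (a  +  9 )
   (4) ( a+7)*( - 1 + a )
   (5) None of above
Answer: 4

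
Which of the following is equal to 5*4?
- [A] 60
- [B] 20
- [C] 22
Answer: B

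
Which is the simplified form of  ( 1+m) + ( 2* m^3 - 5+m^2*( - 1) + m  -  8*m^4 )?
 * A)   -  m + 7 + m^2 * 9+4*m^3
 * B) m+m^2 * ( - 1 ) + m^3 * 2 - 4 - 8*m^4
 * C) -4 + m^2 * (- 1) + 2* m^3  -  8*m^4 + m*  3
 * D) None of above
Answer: D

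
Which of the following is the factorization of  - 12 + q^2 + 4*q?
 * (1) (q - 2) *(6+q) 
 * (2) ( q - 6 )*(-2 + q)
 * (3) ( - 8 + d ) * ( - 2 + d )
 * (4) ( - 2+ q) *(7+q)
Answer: 1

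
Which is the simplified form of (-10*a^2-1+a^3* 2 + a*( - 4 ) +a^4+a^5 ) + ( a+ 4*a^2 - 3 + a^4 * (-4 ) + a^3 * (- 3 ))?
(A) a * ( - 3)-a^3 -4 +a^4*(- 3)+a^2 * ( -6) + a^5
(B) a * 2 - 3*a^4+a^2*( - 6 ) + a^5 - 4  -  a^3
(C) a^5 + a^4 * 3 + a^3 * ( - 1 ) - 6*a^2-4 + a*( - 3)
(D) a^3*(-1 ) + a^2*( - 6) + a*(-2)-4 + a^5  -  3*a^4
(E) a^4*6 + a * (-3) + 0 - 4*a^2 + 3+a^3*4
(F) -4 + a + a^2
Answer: A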